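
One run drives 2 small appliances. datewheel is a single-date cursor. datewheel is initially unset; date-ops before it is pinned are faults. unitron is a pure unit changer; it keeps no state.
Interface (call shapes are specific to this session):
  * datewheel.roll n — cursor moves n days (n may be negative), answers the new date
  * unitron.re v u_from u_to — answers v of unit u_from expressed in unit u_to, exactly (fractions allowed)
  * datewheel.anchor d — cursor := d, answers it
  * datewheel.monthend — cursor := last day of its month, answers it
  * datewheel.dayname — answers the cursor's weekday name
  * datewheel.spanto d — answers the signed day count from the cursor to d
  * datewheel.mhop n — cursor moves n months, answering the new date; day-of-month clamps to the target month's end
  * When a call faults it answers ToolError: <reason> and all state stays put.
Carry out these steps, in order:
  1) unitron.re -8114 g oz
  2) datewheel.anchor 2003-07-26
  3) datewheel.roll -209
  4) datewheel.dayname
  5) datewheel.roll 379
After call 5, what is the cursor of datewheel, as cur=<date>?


>>> re v='-8114' u_from='g' u_to='oz'
:: -12982400000/45359237
>>> anchor d='2003-07-26'
:: 2003-07-26
>>> roll n='-209'
:: 2002-12-29
>>> dayname
:: Sunday
>>> roll n='379'
:: 2004-01-12

Answer: cur=2004-01-12


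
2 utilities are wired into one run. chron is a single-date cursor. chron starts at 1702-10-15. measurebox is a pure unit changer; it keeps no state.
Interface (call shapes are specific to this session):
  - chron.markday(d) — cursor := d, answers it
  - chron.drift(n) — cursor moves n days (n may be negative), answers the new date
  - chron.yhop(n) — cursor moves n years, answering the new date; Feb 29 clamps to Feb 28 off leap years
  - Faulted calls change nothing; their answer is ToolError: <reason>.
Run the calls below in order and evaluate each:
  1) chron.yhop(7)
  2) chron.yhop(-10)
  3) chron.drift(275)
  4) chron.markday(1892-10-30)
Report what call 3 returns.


Answer: 1700-07-17

Derivation:
·→ yhop(n='7')
·← 1709-10-15
·→ yhop(n='-10')
·← 1699-10-15
·→ drift(n='275')
·← 1700-07-17
·→ markday(d='1892-10-30')
·← 1892-10-30


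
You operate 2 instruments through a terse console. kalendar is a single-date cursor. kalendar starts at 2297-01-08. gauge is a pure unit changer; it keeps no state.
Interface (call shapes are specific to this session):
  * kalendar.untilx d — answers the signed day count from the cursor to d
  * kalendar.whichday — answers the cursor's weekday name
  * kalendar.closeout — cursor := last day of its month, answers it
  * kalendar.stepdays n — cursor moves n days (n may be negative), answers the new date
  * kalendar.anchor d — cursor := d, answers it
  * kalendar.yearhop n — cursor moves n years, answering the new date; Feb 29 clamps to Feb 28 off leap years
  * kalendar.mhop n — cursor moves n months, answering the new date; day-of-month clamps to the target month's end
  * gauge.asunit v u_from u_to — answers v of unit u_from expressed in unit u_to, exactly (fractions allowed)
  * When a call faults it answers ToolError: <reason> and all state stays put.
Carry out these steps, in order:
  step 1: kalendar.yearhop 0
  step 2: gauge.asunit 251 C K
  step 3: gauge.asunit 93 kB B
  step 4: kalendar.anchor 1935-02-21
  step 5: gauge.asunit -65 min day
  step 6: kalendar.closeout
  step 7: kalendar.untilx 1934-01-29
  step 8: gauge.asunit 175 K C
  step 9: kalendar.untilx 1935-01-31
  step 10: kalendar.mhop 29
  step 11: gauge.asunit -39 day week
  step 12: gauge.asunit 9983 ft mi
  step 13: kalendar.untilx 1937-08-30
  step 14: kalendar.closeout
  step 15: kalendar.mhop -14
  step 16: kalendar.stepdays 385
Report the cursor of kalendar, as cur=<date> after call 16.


Answer: cur=1937-06-20

Derivation:
>>> kalendar.yearhop n: 0
:: 2297-01-08
>>> gauge.asunit v: 251 u_from: C u_to: K
:: 10483/20
>>> gauge.asunit v: 93 u_from: kB u_to: B
:: 93000
>>> kalendar.anchor d: 1935-02-21
:: 1935-02-21
>>> gauge.asunit v: -65 u_from: min u_to: day
:: -13/288
>>> kalendar.closeout
:: 1935-02-28
>>> kalendar.untilx d: 1934-01-29
:: -395
>>> gauge.asunit v: 175 u_from: K u_to: C
:: -1963/20
>>> kalendar.untilx d: 1935-01-31
:: -28
>>> kalendar.mhop n: 29
:: 1937-07-28
>>> gauge.asunit v: -39 u_from: day u_to: week
:: -39/7
>>> gauge.asunit v: 9983 u_from: ft u_to: mi
:: 9983/5280
>>> kalendar.untilx d: 1937-08-30
:: 33
>>> kalendar.closeout
:: 1937-07-31
>>> kalendar.mhop n: -14
:: 1936-05-31
>>> kalendar.stepdays n: 385
:: 1937-06-20


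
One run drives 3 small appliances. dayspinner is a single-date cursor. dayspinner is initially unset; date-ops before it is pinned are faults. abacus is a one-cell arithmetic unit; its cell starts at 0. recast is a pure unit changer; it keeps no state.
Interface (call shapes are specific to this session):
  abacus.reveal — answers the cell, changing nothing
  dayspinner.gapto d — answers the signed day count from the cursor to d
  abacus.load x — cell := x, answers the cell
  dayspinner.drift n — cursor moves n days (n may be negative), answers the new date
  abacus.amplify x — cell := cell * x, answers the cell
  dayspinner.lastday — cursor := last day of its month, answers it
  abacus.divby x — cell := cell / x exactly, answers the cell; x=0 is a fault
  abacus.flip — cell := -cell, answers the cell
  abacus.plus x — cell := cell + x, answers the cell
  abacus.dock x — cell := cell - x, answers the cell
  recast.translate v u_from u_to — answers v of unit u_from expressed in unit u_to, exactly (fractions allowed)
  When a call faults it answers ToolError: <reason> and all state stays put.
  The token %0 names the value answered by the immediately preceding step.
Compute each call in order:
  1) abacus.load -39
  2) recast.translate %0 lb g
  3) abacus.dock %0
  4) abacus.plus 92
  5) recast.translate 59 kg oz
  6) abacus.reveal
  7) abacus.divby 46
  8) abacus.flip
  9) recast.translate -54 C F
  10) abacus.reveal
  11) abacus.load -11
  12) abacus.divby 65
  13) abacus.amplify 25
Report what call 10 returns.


-- 1. abacus.load(-39) ~> -39
-- 2. recast.translate(%0, lb, g) ~> -1769010243/100000
-- 3. abacus.dock(%0) ~> 1765110243/100000
-- 4. abacus.plus(92) ~> 1774310243/100000
-- 5. recast.translate(59, kg, oz) ~> 94400000000/45359237
-- 6. abacus.reveal() ~> 1774310243/100000
-- 7. abacus.divby(46) ~> 1774310243/4600000
-- 8. abacus.flip() ~> -1774310243/4600000
-- 9. recast.translate(-54, C, F) ~> -326/5
-- 10. abacus.reveal() ~> -1774310243/4600000
-- 11. abacus.load(-11) ~> -11
-- 12. abacus.divby(65) ~> -11/65
-- 13. abacus.amplify(25) ~> -55/13

Answer: -1774310243/4600000


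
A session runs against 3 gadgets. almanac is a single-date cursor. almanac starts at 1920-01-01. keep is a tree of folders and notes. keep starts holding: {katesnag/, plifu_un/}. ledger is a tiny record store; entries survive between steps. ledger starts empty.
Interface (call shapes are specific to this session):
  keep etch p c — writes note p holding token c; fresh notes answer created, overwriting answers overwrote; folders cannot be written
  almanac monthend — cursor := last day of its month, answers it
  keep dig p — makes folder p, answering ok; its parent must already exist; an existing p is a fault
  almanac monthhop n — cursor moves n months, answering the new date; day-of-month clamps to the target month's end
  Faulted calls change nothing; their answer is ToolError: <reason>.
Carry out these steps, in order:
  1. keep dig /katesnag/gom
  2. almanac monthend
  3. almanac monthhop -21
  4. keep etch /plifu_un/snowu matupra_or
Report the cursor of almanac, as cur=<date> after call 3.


Answer: cur=1918-04-30

Derivation:
;; keep dig(p='/katesnag/gom') == ok
;; almanac monthend() == 1920-01-31
;; almanac monthhop(n='-21') == 1918-04-30
;; keep etch(p='/plifu_un/snowu', c='matupra_or') == created


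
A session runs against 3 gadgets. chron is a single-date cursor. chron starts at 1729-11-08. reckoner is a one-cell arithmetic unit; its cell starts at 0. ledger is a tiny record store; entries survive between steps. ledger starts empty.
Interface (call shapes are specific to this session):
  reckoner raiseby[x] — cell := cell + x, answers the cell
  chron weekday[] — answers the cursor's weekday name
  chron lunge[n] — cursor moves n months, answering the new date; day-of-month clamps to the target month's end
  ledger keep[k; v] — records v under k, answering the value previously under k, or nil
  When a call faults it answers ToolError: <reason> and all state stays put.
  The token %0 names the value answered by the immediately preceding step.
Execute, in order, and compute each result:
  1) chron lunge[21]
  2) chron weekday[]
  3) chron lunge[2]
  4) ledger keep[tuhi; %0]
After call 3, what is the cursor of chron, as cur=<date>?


Answer: cur=1731-10-08

Derivation:
Invoking chron lunge passing n→21, giving 1731-08-08.
Using chron weekday(), yielding Wednesday.
I run chron lunge passing n→2, and observe 1731-10-08.
I try ledger keep passing k→tuhi, v→%0, and see nil.


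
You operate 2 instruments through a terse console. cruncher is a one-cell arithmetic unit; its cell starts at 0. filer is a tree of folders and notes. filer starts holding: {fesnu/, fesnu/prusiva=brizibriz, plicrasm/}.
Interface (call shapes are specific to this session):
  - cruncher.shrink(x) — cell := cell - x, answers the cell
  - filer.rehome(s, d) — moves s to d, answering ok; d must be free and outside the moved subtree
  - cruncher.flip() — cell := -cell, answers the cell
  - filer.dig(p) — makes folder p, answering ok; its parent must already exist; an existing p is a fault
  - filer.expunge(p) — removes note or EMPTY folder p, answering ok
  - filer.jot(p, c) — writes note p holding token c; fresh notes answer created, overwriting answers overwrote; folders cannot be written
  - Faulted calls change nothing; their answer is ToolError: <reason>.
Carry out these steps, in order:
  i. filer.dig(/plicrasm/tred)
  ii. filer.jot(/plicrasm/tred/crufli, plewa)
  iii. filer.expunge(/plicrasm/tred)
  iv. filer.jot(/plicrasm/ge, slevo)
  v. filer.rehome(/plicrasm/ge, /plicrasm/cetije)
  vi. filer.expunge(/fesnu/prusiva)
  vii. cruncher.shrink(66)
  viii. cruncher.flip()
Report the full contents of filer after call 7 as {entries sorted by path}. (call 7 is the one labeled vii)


# 1. filer.dig(/plicrasm/tred) ~> ok
# 2. filer.jot(/plicrasm/tred/crufli, plewa) ~> created
# 3. filer.expunge(/plicrasm/tred) ~> ToolError: not empty
# 4. filer.jot(/plicrasm/ge, slevo) ~> created
# 5. filer.rehome(/plicrasm/ge, /plicrasm/cetije) ~> ok
# 6. filer.expunge(/fesnu/prusiva) ~> ok
# 7. cruncher.shrink(66) ~> -66
# 8. cruncher.flip() ~> 66

Answer: {fesnu/, plicrasm/, plicrasm/cetije=slevo, plicrasm/tred/, plicrasm/tred/crufli=plewa}


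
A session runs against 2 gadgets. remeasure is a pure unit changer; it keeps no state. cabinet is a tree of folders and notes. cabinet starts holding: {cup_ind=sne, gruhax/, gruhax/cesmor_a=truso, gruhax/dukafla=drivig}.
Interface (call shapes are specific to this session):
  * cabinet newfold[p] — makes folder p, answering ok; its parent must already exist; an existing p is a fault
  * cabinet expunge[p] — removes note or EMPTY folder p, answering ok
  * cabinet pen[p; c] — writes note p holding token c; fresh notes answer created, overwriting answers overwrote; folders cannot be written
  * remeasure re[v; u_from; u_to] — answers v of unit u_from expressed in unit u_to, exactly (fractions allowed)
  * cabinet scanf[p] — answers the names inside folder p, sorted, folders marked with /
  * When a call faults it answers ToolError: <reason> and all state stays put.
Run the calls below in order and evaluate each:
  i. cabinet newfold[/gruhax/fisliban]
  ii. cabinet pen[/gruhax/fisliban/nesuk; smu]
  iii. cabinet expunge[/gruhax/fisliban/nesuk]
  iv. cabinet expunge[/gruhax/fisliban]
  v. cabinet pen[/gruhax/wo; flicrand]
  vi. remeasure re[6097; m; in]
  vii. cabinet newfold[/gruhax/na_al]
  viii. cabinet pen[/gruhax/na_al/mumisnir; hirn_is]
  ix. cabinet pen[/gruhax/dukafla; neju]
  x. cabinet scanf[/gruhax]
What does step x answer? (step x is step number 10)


Answer: [cesmor_a, dukafla, na_al/, wo]

Derivation:
Using cabinet newfold with p→/gruhax/fisliban: ok.
I use cabinet pen with p→/gruhax/fisliban/nesuk, c→smu, and see created.
I try cabinet expunge with p→/gruhax/fisliban/nesuk, and observe ok.
I run cabinet expunge with p→/gruhax/fisliban, giving ok.
Then cabinet pen with p→/gruhax/wo, c→flicrand, and observe created.
Invoking remeasure re with v→6097, u_from→m, u_to→in, giving 30485000/127.
I invoke cabinet newfold with p→/gruhax/na_al, giving ok.
I invoke cabinet pen with p→/gruhax/na_al/mumisnir, c→hirn_is, which returns created.
I run cabinet pen with p→/gruhax/dukafla, c→neju, yielding overwrote.
Calling cabinet scanf with p→/gruhax, which returns [cesmor_a, dukafla, na_al/, wo].


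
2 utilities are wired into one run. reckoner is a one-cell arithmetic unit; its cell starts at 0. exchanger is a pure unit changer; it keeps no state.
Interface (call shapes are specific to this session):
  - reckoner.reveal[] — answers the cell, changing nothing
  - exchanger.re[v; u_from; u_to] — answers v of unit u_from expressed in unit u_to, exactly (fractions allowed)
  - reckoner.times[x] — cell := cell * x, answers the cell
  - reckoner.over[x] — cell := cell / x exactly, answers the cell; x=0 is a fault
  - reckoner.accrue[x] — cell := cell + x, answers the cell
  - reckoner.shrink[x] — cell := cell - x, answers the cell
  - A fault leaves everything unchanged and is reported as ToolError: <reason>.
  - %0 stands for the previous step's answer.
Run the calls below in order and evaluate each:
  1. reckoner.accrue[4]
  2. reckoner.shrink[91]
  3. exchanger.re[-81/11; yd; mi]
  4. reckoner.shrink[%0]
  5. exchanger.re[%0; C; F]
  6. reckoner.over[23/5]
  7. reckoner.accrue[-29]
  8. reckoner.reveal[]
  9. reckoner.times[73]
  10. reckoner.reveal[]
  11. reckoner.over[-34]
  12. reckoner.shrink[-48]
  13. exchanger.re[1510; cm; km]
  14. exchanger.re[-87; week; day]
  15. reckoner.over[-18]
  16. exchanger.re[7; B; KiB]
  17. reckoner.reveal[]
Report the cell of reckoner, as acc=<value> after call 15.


>> reckoner.accrue(x: 4)
<< 4
>> reckoner.shrink(x: 91)
<< -87
>> exchanger.re(v: -81/11, u_from: yd, u_to: mi)
<< -81/19360
>> reckoner.shrink(x: %0)
<< -1684239/19360
>> exchanger.re(v: %0, u_from: C, u_to: F)
<< -12060551/96800
>> reckoner.over(x: 23/5)
<< -1684239/89056
>> reckoner.accrue(x: -29)
<< -4266863/89056
>> reckoner.reveal()
<< -4266863/89056
>> reckoner.times(x: 73)
<< -311480999/89056
>> reckoner.reveal()
<< -311480999/89056
>> reckoner.over(x: -34)
<< 311480999/3027904
>> reckoner.shrink(x: -48)
<< 456820391/3027904
>> exchanger.re(v: 1510, u_from: cm, u_to: km)
<< 151/10000
>> exchanger.re(v: -87, u_from: week, u_to: day)
<< -609
>> reckoner.over(x: -18)
<< -456820391/54502272
>> exchanger.re(v: 7, u_from: B, u_to: KiB)
<< 7/1024
>> reckoner.reveal()
<< -456820391/54502272

Answer: acc=-456820391/54502272


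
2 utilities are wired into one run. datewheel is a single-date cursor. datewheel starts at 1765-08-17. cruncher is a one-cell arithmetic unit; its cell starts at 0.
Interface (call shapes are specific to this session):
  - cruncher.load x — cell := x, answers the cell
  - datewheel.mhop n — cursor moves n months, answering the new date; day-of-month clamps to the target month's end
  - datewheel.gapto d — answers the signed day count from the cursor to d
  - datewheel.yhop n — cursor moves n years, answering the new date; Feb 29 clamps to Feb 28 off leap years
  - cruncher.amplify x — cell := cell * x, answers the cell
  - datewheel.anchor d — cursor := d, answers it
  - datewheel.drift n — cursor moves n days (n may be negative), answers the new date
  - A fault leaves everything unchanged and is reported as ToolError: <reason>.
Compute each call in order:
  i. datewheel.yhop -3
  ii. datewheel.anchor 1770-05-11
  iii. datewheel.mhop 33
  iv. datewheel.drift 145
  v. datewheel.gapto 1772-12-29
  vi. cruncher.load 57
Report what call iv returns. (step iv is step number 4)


==> datewheel.yhop(n=-3)
<== 1762-08-17
==> datewheel.anchor(d=1770-05-11)
<== 1770-05-11
==> datewheel.mhop(n=33)
<== 1773-02-11
==> datewheel.drift(n=145)
<== 1773-07-06
==> datewheel.gapto(d=1772-12-29)
<== -189
==> cruncher.load(x=57)
<== 57

Answer: 1773-07-06


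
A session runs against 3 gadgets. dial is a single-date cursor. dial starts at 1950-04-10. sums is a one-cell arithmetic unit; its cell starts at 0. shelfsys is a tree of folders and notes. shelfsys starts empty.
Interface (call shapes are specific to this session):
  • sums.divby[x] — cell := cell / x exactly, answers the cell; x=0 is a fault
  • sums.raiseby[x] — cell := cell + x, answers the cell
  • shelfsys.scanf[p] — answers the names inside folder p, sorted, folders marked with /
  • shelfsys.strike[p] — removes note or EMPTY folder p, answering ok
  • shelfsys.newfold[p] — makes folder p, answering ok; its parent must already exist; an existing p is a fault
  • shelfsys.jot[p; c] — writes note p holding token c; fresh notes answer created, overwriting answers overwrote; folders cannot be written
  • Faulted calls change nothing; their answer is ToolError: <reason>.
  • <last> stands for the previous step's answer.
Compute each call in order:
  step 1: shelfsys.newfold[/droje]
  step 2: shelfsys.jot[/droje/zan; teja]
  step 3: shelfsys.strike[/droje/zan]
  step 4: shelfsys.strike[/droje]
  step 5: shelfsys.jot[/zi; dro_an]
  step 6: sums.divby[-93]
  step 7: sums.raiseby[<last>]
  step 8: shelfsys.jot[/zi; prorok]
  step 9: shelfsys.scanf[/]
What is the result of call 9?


Answer: [zi]

Derivation:
% shelfsys.newfold p='/droje'
:: ok
% shelfsys.jot p='/droje/zan' c='teja'
:: created
% shelfsys.strike p='/droje/zan'
:: ok
% shelfsys.strike p='/droje'
:: ok
% shelfsys.jot p='/zi' c='dro_an'
:: created
% sums.divby x='-93'
:: 0
% sums.raiseby x='<last>'
:: 0
% shelfsys.jot p='/zi' c='prorok'
:: overwrote
% shelfsys.scanf p='/'
:: [zi]


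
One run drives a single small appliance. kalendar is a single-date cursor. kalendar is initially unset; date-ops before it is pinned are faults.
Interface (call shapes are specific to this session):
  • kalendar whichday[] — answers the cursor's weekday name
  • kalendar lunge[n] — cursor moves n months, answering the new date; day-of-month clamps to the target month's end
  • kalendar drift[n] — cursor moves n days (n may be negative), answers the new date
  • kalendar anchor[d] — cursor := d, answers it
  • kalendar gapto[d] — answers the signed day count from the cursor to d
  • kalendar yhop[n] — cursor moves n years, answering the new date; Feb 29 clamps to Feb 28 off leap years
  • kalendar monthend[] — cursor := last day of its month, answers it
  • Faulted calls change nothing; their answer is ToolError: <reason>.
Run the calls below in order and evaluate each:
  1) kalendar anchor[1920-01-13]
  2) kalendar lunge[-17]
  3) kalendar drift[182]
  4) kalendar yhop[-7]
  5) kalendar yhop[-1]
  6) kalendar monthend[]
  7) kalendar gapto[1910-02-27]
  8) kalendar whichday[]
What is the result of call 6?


>>> kalendar anchor d→1920-01-13
= 1920-01-13
>>> kalendar lunge n→-17
= 1918-08-13
>>> kalendar drift n→182
= 1919-02-11
>>> kalendar yhop n→-7
= 1912-02-11
>>> kalendar yhop n→-1
= 1911-02-11
>>> kalendar monthend
= 1911-02-28
>>> kalendar gapto d→1910-02-27
= -366
>>> kalendar whichday
= Tuesday

Answer: 1911-02-28


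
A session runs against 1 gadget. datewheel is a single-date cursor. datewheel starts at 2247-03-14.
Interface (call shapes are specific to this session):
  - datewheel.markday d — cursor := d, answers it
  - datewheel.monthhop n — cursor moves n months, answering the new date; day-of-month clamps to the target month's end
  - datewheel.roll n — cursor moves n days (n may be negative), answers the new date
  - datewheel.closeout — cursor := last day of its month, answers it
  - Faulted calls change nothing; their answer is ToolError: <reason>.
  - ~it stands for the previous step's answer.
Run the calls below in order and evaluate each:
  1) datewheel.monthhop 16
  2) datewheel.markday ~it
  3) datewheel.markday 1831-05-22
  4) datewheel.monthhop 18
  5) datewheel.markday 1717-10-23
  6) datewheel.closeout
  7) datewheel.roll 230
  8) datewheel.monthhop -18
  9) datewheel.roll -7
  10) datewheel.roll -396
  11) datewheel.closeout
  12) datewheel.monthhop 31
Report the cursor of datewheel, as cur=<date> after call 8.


Answer: cur=1716-12-18

Derivation:
I use monthhop(n→16), and get 2248-07-14.
I use markday(d→~it), and observe 2248-07-14.
Calling markday(d→1831-05-22), → 1831-05-22.
Calling monthhop(n→18), and get 1832-11-22.
I use markday(d→1717-10-23), and observe 1717-10-23.
I run closeout(), and observe 1717-10-31.
Next I call roll(n→230), and observe 1718-06-18.
Now I run monthhop(n→-18), and observe 1716-12-18.
I try roll(n→-7), which returns 1716-12-11.
Then roll(n→-396): 1715-11-11.
I call closeout(), → 1715-11-30.
I try monthhop(n→31): 1718-06-30.


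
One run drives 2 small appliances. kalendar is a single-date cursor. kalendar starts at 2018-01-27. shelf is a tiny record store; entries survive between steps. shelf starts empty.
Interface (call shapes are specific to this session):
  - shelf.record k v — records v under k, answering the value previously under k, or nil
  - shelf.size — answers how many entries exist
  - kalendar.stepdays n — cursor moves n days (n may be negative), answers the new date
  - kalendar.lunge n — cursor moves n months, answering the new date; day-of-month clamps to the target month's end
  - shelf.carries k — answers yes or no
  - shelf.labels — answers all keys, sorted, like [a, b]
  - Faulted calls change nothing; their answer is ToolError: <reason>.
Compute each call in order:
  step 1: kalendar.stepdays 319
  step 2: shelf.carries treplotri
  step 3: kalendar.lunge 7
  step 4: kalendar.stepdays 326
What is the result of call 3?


[in] stepdays n: 319
= 2018-12-12
[in] carries k: treplotri
= no
[in] lunge n: 7
= 2019-07-12
[in] stepdays n: 326
= 2020-06-02

Answer: 2019-07-12


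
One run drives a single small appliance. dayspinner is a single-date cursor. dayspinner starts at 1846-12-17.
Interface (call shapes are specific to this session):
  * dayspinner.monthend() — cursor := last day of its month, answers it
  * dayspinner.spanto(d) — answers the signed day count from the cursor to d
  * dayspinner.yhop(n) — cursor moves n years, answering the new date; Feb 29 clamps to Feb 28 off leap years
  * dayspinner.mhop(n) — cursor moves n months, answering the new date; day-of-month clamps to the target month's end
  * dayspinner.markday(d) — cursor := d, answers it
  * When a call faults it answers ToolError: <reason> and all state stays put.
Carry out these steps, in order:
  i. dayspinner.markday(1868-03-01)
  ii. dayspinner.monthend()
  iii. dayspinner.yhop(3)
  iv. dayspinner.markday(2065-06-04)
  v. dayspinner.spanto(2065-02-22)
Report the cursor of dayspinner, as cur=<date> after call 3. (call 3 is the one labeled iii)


Answer: cur=1871-03-31

Derivation:
→ dayspinner.markday(1868-03-01)
← 1868-03-01
→ dayspinner.monthend()
← 1868-03-31
→ dayspinner.yhop(3)
← 1871-03-31
→ dayspinner.markday(2065-06-04)
← 2065-06-04
→ dayspinner.spanto(2065-02-22)
← -102


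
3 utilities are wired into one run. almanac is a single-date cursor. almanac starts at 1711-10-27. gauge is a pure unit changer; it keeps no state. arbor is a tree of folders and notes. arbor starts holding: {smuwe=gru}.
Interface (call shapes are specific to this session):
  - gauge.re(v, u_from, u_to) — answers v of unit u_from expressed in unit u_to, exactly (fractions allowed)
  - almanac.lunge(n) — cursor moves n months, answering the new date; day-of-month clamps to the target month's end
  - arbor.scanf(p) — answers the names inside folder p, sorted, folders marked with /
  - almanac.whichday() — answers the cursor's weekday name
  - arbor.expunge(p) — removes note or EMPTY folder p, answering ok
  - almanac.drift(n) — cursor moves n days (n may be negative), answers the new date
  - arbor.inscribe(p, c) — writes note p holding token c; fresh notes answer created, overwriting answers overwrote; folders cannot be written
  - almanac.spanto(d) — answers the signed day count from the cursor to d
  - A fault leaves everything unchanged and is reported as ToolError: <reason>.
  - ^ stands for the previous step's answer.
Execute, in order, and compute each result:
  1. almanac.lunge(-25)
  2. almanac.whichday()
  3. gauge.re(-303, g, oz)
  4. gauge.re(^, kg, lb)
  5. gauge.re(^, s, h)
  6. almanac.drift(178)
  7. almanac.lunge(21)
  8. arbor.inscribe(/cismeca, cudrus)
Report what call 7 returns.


Answer: 1711-12-24

Derivation:
==> almanac.lunge(n='-25')
<== 1709-09-27
==> almanac.whichday()
<== Friday
==> gauge.re(v='-303', u_from='g', u_to='oz')
<== -484800000/45359237
==> gauge.re(v='^', u_from='kg', u_to='lb')
<== -48480000000000000/2057460381222169
==> gauge.re(v='^', u_from='s', u_to='h')
<== -40400000000000/6172381143666507
==> almanac.drift(n='178')
<== 1710-03-24
==> almanac.lunge(n='21')
<== 1711-12-24
==> arbor.inscribe(p='/cismeca', c='cudrus')
<== created


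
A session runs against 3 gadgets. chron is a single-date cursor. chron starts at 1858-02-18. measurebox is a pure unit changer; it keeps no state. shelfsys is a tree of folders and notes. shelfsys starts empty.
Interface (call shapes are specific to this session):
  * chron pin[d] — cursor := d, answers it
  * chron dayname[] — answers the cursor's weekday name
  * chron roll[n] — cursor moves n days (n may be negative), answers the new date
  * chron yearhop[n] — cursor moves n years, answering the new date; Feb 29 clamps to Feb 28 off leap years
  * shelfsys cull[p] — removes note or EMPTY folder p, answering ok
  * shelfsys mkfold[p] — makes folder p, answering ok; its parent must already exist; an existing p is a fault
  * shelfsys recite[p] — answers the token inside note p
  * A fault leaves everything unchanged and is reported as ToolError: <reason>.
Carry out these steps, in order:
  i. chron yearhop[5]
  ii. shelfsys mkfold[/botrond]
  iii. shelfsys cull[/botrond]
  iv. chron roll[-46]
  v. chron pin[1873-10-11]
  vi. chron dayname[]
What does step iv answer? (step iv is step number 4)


Answer: 1863-01-03

Derivation:
[in] chron yearhop n=5
  1863-02-18
[in] shelfsys mkfold p=/botrond
  ok
[in] shelfsys cull p=/botrond
  ok
[in] chron roll n=-46
  1863-01-03
[in] chron pin d=1873-10-11
  1873-10-11
[in] chron dayname
  Saturday


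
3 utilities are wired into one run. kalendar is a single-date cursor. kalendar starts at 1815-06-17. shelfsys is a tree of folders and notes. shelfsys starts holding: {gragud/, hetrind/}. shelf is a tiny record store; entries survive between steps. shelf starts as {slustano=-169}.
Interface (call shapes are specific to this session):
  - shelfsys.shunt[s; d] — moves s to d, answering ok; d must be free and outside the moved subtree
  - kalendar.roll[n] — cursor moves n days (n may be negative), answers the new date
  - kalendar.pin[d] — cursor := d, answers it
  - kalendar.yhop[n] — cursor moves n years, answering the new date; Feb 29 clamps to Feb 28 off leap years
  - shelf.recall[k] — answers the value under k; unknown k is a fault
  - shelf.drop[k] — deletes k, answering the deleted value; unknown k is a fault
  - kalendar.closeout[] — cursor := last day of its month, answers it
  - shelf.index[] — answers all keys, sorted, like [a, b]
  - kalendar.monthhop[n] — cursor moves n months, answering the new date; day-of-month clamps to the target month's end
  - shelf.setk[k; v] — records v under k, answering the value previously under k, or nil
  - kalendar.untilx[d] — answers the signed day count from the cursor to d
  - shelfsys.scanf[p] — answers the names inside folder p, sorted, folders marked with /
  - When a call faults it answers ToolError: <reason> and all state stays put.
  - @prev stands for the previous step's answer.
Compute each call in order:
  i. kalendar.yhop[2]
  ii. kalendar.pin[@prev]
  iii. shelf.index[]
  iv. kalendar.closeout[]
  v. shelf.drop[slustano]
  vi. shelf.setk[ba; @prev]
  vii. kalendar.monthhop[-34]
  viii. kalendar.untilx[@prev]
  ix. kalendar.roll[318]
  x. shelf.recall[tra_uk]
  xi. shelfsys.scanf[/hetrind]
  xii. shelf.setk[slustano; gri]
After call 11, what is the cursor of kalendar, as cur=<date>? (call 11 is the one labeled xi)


CALL kalendar.yhop[n='2']
RET  1817-06-17
CALL kalendar.pin[d='@prev']
RET  1817-06-17
CALL shelf.index[]
RET  [slustano]
CALL kalendar.closeout[]
RET  1817-06-30
CALL shelf.drop[k='slustano']
RET  -169
CALL shelf.setk[k='ba'; v='@prev']
RET  nil
CALL kalendar.monthhop[n='-34']
RET  1814-08-30
CALL kalendar.untilx[d='@prev']
RET  0
CALL kalendar.roll[n='318']
RET  1815-07-14
CALL shelf.recall[k='tra_uk']
RET  ToolError: no such key tra_uk
CALL shelfsys.scanf[p='/hetrind']
RET  []
CALL shelf.setk[k='slustano'; v='gri']
RET  nil

Answer: cur=1815-07-14


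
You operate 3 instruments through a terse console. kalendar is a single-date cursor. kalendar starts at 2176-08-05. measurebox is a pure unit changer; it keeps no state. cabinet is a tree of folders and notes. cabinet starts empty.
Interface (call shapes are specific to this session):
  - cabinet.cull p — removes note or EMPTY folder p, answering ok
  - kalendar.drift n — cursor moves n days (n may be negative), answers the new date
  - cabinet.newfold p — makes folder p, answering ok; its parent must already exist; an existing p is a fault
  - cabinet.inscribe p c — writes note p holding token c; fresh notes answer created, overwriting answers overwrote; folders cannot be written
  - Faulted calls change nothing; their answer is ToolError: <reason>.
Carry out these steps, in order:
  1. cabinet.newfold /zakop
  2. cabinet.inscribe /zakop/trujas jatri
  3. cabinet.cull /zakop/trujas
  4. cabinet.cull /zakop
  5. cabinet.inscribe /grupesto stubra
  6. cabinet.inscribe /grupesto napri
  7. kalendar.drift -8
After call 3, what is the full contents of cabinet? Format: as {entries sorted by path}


Answer: {zakop/}

Derivation:
Calling newfold passing /zakop, and see ok.
I use inscribe passing /zakop/trujas, jatri, yielding created.
I invoke cull passing /zakop/trujas, and see ok.
I invoke cull passing /zakop, and get ok.
I run inscribe passing /grupesto, stubra, which returns created.
I call inscribe passing /grupesto, napri, which returns overwrote.
Then drift passing -8, — result: 2176-07-28.


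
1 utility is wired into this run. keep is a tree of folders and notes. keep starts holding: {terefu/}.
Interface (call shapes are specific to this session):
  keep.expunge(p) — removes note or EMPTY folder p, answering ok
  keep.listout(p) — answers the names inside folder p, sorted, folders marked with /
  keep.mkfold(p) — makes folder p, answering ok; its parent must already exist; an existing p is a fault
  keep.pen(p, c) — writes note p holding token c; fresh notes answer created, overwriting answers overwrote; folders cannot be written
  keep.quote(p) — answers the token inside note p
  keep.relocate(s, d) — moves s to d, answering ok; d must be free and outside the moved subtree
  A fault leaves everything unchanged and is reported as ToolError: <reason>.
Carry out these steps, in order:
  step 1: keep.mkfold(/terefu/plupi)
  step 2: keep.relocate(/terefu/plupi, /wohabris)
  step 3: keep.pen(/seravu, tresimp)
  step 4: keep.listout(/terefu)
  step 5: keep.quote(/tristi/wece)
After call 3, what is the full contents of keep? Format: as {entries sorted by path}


CALL keep.mkfold[/terefu/plupi]
RET  ok
CALL keep.relocate[/terefu/plupi; /wohabris]
RET  ok
CALL keep.pen[/seravu; tresimp]
RET  created
CALL keep.listout[/terefu]
RET  []
CALL keep.quote[/tristi/wece]
RET  ToolError: not found

Answer: {seravu=tresimp, terefu/, wohabris/}


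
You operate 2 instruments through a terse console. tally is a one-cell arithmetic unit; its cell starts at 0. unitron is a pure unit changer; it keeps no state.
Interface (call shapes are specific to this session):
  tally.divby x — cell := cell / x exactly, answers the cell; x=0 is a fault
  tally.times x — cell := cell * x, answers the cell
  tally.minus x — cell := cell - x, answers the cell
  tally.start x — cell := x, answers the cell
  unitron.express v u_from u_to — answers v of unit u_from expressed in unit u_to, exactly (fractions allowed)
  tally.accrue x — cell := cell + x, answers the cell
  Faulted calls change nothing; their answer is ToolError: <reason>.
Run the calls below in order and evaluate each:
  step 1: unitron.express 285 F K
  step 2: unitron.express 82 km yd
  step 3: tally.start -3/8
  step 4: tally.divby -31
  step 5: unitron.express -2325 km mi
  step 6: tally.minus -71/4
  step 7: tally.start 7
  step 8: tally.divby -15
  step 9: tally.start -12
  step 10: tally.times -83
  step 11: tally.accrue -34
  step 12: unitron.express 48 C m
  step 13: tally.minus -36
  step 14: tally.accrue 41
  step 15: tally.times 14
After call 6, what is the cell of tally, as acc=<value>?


Step: unitron.express[v→285; u_from→F; u_to→K]
Result: 74467/180
Step: unitron.express[v→82; u_from→km; u_to→yd]
Result: 102500000/1143
Step: tally.start[x→-3/8]
Result: -3/8
Step: tally.divby[x→-31]
Result: 3/248
Step: unitron.express[v→-2325; u_from→km; u_to→mi]
Result: -12109375/8382
Step: tally.minus[x→-71/4]
Result: 4405/248
Step: tally.start[x→7]
Result: 7
Step: tally.divby[x→-15]
Result: -7/15
Step: tally.start[x→-12]
Result: -12
Step: tally.times[x→-83]
Result: 996
Step: tally.accrue[x→-34]
Result: 962
Step: unitron.express[v→48; u_from→C; u_to→m]
Result: ToolError: incompatible units
Step: tally.minus[x→-36]
Result: 998
Step: tally.accrue[x→41]
Result: 1039
Step: tally.times[x→14]
Result: 14546

Answer: acc=4405/248


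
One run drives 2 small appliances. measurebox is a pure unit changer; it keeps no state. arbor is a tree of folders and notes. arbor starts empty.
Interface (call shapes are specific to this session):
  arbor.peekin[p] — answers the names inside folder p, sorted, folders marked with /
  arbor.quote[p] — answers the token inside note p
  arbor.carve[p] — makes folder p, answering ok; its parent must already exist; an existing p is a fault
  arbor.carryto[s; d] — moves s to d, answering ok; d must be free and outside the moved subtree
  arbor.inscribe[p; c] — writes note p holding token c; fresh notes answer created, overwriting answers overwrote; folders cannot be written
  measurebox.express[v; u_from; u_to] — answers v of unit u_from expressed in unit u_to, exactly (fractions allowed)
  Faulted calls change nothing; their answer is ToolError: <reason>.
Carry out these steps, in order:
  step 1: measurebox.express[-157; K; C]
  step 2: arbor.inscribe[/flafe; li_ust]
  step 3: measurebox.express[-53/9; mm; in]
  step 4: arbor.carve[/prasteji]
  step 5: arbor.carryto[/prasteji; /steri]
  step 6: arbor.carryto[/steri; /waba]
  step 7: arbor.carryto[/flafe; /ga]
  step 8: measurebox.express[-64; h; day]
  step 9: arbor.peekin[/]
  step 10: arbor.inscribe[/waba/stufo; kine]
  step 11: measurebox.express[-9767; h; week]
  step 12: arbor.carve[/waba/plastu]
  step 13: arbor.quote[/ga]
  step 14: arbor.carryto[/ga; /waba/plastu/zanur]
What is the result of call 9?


Answer: [ga, waba/]

Derivation:
CALL express[v=-157; u_from=K; u_to=C]
RET  -8603/20
CALL inscribe[p=/flafe; c=li_ust]
RET  created
CALL express[v=-53/9; u_from=mm; u_to=in]
RET  -265/1143
CALL carve[p=/prasteji]
RET  ok
CALL carryto[s=/prasteji; d=/steri]
RET  ok
CALL carryto[s=/steri; d=/waba]
RET  ok
CALL carryto[s=/flafe; d=/ga]
RET  ok
CALL express[v=-64; u_from=h; u_to=day]
RET  -8/3
CALL peekin[p=/]
RET  [ga, waba/]
CALL inscribe[p=/waba/stufo; c=kine]
RET  created
CALL express[v=-9767; u_from=h; u_to=week]
RET  -9767/168
CALL carve[p=/waba/plastu]
RET  ok
CALL quote[p=/ga]
RET  li_ust
CALL carryto[s=/ga; d=/waba/plastu/zanur]
RET  ok


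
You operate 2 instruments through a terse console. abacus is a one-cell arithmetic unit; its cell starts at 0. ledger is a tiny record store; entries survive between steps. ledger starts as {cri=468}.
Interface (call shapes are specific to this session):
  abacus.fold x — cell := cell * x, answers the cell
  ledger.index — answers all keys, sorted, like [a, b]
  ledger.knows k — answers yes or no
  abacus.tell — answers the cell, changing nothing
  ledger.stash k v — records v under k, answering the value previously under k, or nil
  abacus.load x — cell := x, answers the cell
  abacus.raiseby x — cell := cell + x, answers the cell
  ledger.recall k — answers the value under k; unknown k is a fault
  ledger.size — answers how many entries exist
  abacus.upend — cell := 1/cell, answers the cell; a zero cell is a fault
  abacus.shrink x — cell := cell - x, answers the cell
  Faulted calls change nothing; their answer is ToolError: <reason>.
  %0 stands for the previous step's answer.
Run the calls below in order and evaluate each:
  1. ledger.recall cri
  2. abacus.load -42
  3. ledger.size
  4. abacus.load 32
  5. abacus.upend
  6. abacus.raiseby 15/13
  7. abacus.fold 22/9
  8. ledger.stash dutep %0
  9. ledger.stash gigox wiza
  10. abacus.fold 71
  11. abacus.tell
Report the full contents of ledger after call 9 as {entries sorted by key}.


>> recall(k='cri')
<< 468
>> load(x='-42')
<< -42
>> size()
<< 1
>> load(x='32')
<< 32
>> upend()
<< 1/32
>> raiseby(x='15/13')
<< 493/416
>> fold(x='22/9')
<< 5423/1872
>> stash(k='dutep', v='%0')
<< nil
>> stash(k='gigox', v='wiza')
<< nil
>> fold(x='71')
<< 385033/1872
>> tell()
<< 385033/1872

Answer: {cri=468, dutep=5423/1872, gigox=wiza}


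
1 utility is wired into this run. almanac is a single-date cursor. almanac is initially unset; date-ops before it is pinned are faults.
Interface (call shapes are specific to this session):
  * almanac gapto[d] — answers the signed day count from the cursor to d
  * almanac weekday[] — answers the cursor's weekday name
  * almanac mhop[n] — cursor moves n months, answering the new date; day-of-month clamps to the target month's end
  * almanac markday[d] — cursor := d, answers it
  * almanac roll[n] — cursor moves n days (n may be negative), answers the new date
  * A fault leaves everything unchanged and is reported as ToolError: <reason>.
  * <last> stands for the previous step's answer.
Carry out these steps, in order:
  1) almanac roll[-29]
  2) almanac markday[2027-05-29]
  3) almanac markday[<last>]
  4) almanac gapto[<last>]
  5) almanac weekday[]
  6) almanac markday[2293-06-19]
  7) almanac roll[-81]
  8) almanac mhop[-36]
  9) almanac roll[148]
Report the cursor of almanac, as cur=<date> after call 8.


Answer: cur=2290-03-30

Derivation:
I run almanac roll on n: -29, and get ToolError: no date set.
I call almanac markday on d: 2027-05-29, and observe 2027-05-29.
Next I call almanac markday on d: <last>, which returns 2027-05-29.
Now I run almanac gapto on d: <last>, and see 0.
I try almanac weekday(), and observe Saturday.
Next I call almanac markday on d: 2293-06-19, and observe 2293-06-19.
Now I run almanac roll on n: -81, and see 2293-03-30.
I invoke almanac mhop on n: -36, and observe 2290-03-30.
Then almanac roll on n: 148, and observe 2290-08-25.


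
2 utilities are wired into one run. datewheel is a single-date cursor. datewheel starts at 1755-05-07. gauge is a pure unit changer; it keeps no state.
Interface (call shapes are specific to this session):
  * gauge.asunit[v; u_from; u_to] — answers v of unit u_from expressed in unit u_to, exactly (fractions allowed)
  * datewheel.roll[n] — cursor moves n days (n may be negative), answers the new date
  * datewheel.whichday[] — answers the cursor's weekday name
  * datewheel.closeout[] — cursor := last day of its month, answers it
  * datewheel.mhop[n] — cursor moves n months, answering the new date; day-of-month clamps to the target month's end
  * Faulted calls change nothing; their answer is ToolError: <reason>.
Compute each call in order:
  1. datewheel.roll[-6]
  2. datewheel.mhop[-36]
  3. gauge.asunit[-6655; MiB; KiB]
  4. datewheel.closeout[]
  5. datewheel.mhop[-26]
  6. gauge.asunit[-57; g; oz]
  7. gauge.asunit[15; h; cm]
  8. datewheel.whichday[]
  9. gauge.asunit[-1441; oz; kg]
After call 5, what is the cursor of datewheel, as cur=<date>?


Answer: cur=1750-03-31

Derivation:
>> datewheel.roll(n: -6)
<< 1755-05-01
>> datewheel.mhop(n: -36)
<< 1752-05-01
>> gauge.asunit(v: -6655, u_from: MiB, u_to: KiB)
<< -6814720
>> datewheel.closeout()
<< 1752-05-31
>> datewheel.mhop(n: -26)
<< 1750-03-31
>> gauge.asunit(v: -57, u_from: g, u_to: oz)
<< -91200000/45359237
>> gauge.asunit(v: 15, u_from: h, u_to: cm)
<< ToolError: incompatible units
>> datewheel.whichday()
<< Tuesday
>> gauge.asunit(v: -1441, u_from: oz, u_to: kg)
<< -65362660517/1600000000
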